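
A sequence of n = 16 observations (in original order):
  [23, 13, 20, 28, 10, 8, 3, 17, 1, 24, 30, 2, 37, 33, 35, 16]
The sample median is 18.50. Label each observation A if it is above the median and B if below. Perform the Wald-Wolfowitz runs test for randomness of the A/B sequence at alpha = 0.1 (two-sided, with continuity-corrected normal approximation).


Step 1: Compute median = 18.50; label A = above, B = below.
Labels in order: ABAABBBBBAABAAAB  (n_A = 8, n_B = 8)
Step 2: Count runs R = 8.
Step 3: Under H0 (random ordering), E[R] = 2*n_A*n_B/(n_A+n_B) + 1 = 2*8*8/16 + 1 = 9.0000.
        Var[R] = 2*n_A*n_B*(2*n_A*n_B - n_A - n_B) / ((n_A+n_B)^2 * (n_A+n_B-1)) = 14336/3840 = 3.7333.
        SD[R] = 1.9322.
Step 4: Continuity-corrected z = (R + 0.5 - E[R]) / SD[R] = (8 + 0.5 - 9.0000) / 1.9322 = -0.2588.
Step 5: Two-sided p-value via normal approximation = 2*(1 - Phi(|z|)) = 0.795809.
Step 6: alpha = 0.1. fail to reject H0.

R = 8, z = -0.2588, p = 0.795809, fail to reject H0.


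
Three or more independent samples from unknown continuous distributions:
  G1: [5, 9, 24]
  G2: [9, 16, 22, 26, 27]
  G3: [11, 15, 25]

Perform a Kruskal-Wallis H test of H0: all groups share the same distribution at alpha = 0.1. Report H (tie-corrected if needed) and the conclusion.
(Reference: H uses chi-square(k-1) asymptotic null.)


Step 1: Combine all N = 11 observations and assign midranks.
sorted (value, group, rank): (5,G1,1), (9,G1,2.5), (9,G2,2.5), (11,G3,4), (15,G3,5), (16,G2,6), (22,G2,7), (24,G1,8), (25,G3,9), (26,G2,10), (27,G2,11)
Step 2: Sum ranks within each group.
R_1 = 11.5 (n_1 = 3)
R_2 = 36.5 (n_2 = 5)
R_3 = 18 (n_3 = 3)
Step 3: H = 12/(N(N+1)) * sum(R_i^2/n_i) - 3(N+1)
     = 12/(11*12) * (11.5^2/3 + 36.5^2/5 + 18^2/3) - 3*12
     = 0.090909 * 418.533 - 36
     = 2.048485.
Step 4: Ties present; correction factor C = 1 - 6/(11^3 - 11) = 0.995455. Corrected H = 2.048485 / 0.995455 = 2.057839.
Step 5: Under H0, H ~ chi^2(2); p-value = 0.357393.
Step 6: alpha = 0.1. fail to reject H0.

H = 2.0578, df = 2, p = 0.357393, fail to reject H0.


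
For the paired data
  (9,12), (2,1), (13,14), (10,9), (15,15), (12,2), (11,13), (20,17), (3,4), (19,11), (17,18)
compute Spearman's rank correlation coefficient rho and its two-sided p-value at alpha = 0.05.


Step 1: Rank x and y separately (midranks; no ties here).
rank(x): 9->3, 2->1, 13->7, 10->4, 15->8, 12->6, 11->5, 20->11, 3->2, 19->10, 17->9
rank(y): 12->6, 1->1, 14->8, 9->4, 15->9, 2->2, 13->7, 17->10, 4->3, 11->5, 18->11
Step 2: d_i = R_x(i) - R_y(i); compute d_i^2.
  (3-6)^2=9, (1-1)^2=0, (7-8)^2=1, (4-4)^2=0, (8-9)^2=1, (6-2)^2=16, (5-7)^2=4, (11-10)^2=1, (2-3)^2=1, (10-5)^2=25, (9-11)^2=4
sum(d^2) = 62.
Step 3: rho = 1 - 6*62 / (11*(11^2 - 1)) = 1 - 372/1320 = 0.718182.
Step 4: Under H0, t = rho * sqrt((n-2)/(1-rho^2)) = 3.0963 ~ t(9).
Step 5: Two-sided p-value from the t-distribution with 9 df = 0.012800.
Step 6: alpha = 0.05. reject H0.

rho = 0.7182, p = 0.012800, reject H0 at alpha = 0.05.


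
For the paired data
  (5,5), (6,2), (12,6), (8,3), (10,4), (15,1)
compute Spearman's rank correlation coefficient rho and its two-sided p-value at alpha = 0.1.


Step 1: Rank x and y separately (midranks; no ties here).
rank(x): 5->1, 6->2, 12->5, 8->3, 10->4, 15->6
rank(y): 5->5, 2->2, 6->6, 3->3, 4->4, 1->1
Step 2: d_i = R_x(i) - R_y(i); compute d_i^2.
  (1-5)^2=16, (2-2)^2=0, (5-6)^2=1, (3-3)^2=0, (4-4)^2=0, (6-1)^2=25
sum(d^2) = 42.
Step 3: rho = 1 - 6*42 / (6*(6^2 - 1)) = 1 - 252/210 = -0.200000.
Step 4: Under H0, t = rho * sqrt((n-2)/(1-rho^2)) = -0.4082 ~ t(4).
Step 5: Two-sided p-value from the t-distribution with 4 df = 0.704000.
Step 6: alpha = 0.1. fail to reject H0.

rho = -0.2000, p = 0.704000, fail to reject H0 at alpha = 0.1.


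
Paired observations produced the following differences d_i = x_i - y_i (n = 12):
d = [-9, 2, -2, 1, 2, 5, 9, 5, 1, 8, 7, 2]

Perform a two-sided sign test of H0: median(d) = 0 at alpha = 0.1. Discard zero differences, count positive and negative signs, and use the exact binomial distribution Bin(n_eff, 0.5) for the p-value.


Step 1: Discard zero differences. Original n = 12; n_eff = number of nonzero differences = 12.
Nonzero differences (with sign): -9, +2, -2, +1, +2, +5, +9, +5, +1, +8, +7, +2
Step 2: Count signs: positive = 10, negative = 2.
Step 3: Under H0: P(positive) = 0.5, so the number of positives S ~ Bin(12, 0.5).
Step 4: Two-sided exact p-value = sum of Bin(12,0.5) probabilities at or below the observed probability = 0.038574.
Step 5: alpha = 0.1. reject H0.

n_eff = 12, pos = 10, neg = 2, p = 0.038574, reject H0.


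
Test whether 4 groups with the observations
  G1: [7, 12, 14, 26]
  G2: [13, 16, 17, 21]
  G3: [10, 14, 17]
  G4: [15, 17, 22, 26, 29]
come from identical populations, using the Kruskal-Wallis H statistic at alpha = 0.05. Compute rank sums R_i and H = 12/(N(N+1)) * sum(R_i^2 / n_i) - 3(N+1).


Step 1: Combine all N = 16 observations and assign midranks.
sorted (value, group, rank): (7,G1,1), (10,G3,2), (12,G1,3), (13,G2,4), (14,G1,5.5), (14,G3,5.5), (15,G4,7), (16,G2,8), (17,G2,10), (17,G3,10), (17,G4,10), (21,G2,12), (22,G4,13), (26,G1,14.5), (26,G4,14.5), (29,G4,16)
Step 2: Sum ranks within each group.
R_1 = 24 (n_1 = 4)
R_2 = 34 (n_2 = 4)
R_3 = 17.5 (n_3 = 3)
R_4 = 60.5 (n_4 = 5)
Step 3: H = 12/(N(N+1)) * sum(R_i^2/n_i) - 3(N+1)
     = 12/(16*17) * (24^2/4 + 34^2/4 + 17.5^2/3 + 60.5^2/5) - 3*17
     = 0.044118 * 1267.13 - 51
     = 4.902941.
Step 4: Ties present; correction factor C = 1 - 36/(16^3 - 16) = 0.991176. Corrected H = 4.902941 / 0.991176 = 4.946588.
Step 5: Under H0, H ~ chi^2(3); p-value = 0.175750.
Step 6: alpha = 0.05. fail to reject H0.

H = 4.9466, df = 3, p = 0.175750, fail to reject H0.


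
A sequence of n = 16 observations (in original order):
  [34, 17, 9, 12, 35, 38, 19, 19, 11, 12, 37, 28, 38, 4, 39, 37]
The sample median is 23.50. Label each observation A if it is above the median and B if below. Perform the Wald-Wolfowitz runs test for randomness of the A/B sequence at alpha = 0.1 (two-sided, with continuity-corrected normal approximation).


Step 1: Compute median = 23.50; label A = above, B = below.
Labels in order: ABBBAABBBBAAABAA  (n_A = 8, n_B = 8)
Step 2: Count runs R = 7.
Step 3: Under H0 (random ordering), E[R] = 2*n_A*n_B/(n_A+n_B) + 1 = 2*8*8/16 + 1 = 9.0000.
        Var[R] = 2*n_A*n_B*(2*n_A*n_B - n_A - n_B) / ((n_A+n_B)^2 * (n_A+n_B-1)) = 14336/3840 = 3.7333.
        SD[R] = 1.9322.
Step 4: Continuity-corrected z = (R + 0.5 - E[R]) / SD[R] = (7 + 0.5 - 9.0000) / 1.9322 = -0.7763.
Step 5: Two-sided p-value via normal approximation = 2*(1 - Phi(|z|)) = 0.437558.
Step 6: alpha = 0.1. fail to reject H0.

R = 7, z = -0.7763, p = 0.437558, fail to reject H0.


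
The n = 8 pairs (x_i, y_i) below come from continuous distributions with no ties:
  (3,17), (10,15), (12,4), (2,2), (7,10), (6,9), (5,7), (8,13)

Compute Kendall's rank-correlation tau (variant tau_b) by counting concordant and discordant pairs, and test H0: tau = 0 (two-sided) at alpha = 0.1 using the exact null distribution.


Step 1: Enumerate the 28 unordered pairs (i,j) with i<j and classify each by sign(x_j-x_i) * sign(y_j-y_i).
  (1,2):dx=+7,dy=-2->D; (1,3):dx=+9,dy=-13->D; (1,4):dx=-1,dy=-15->C; (1,5):dx=+4,dy=-7->D
  (1,6):dx=+3,dy=-8->D; (1,7):dx=+2,dy=-10->D; (1,8):dx=+5,dy=-4->D; (2,3):dx=+2,dy=-11->D
  (2,4):dx=-8,dy=-13->C; (2,5):dx=-3,dy=-5->C; (2,6):dx=-4,dy=-6->C; (2,7):dx=-5,dy=-8->C
  (2,8):dx=-2,dy=-2->C; (3,4):dx=-10,dy=-2->C; (3,5):dx=-5,dy=+6->D; (3,6):dx=-6,dy=+5->D
  (3,7):dx=-7,dy=+3->D; (3,8):dx=-4,dy=+9->D; (4,5):dx=+5,dy=+8->C; (4,6):dx=+4,dy=+7->C
  (4,7):dx=+3,dy=+5->C; (4,8):dx=+6,dy=+11->C; (5,6):dx=-1,dy=-1->C; (5,7):dx=-2,dy=-3->C
  (5,8):dx=+1,dy=+3->C; (6,7):dx=-1,dy=-2->C; (6,8):dx=+2,dy=+4->C; (7,8):dx=+3,dy=+6->C
Step 2: C = 17, D = 11, total pairs = 28.
Step 3: tau = (C - D)/(n(n-1)/2) = (17 - 11)/28 = 0.214286.
Step 4: Exact two-sided p-value (enumerate n! = 40320 permutations of y under H0): p = 0.548413.
Step 5: alpha = 0.1. fail to reject H0.

tau_b = 0.2143 (C=17, D=11), p = 0.548413, fail to reject H0.


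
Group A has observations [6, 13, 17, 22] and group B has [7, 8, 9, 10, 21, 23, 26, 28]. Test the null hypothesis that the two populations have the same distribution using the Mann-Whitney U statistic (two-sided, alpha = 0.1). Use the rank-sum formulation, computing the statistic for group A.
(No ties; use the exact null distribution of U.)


Step 1: Combine and sort all 12 observations; assign midranks.
sorted (value, group): (6,X), (7,Y), (8,Y), (9,Y), (10,Y), (13,X), (17,X), (21,Y), (22,X), (23,Y), (26,Y), (28,Y)
ranks: 6->1, 7->2, 8->3, 9->4, 10->5, 13->6, 17->7, 21->8, 22->9, 23->10, 26->11, 28->12
Step 2: Rank sum for X: R1 = 1 + 6 + 7 + 9 = 23.
Step 3: U_X = R1 - n1(n1+1)/2 = 23 - 4*5/2 = 23 - 10 = 13.
       U_Y = n1*n2 - U_X = 32 - 13 = 19.
Step 4: No ties, so the exact null distribution of U (based on enumerating the C(12,4) = 495 equally likely rank assignments) gives the two-sided p-value.
Step 5: p-value = 0.682828; compare to alpha = 0.1. fail to reject H0.

U_X = 13, p = 0.682828, fail to reject H0 at alpha = 0.1.


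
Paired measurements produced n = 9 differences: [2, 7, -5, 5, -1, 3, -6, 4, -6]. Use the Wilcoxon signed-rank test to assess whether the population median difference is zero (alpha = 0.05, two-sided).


Step 1: Drop any zero differences (none here) and take |d_i|.
|d| = [2, 7, 5, 5, 1, 3, 6, 4, 6]
Step 2: Midrank |d_i| (ties get averaged ranks).
ranks: |2|->2, |7|->9, |5|->5.5, |5|->5.5, |1|->1, |3|->3, |6|->7.5, |4|->4, |6|->7.5
Step 3: Attach original signs; sum ranks with positive sign and with negative sign.
W+ = 2 + 9 + 5.5 + 3 + 4 = 23.5
W- = 5.5 + 1 + 7.5 + 7.5 = 21.5
(Check: W+ + W- = 45 should equal n(n+1)/2 = 45.)
Step 4: Test statistic W = min(W+, W-) = 21.5.
Step 5: Ties in |d|, so use the tie-corrected normal approximation.
        E[W] = n(n+1)/4 = 9*10/4 = 22.5.
        Tie groups: |d|=5 (t=2), |d|=6 (t=2); sum(t^3 - t) = 12.
        Var[W] = n(n+1)(2n+1)/24 - sum(t^3-t)/48 = 1710/24 - 12/48 = 71.
        z = (W - E[W]) / sqrt(Var[W]) = (21.5 - 22.5) / 8.4261 = -0.1187.
        Two-sided p = 2*Phi(z) = 0.905530.
Step 6: alpha = 0.05. fail to reject H0.

W+ = 23.5, W- = 21.5, W = min = 21.5, p = 0.905530, fail to reject H0.


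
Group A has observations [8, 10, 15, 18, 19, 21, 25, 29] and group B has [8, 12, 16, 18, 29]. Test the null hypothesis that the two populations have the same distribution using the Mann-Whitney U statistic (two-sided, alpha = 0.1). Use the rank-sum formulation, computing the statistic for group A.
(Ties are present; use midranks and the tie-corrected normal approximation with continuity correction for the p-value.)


Step 1: Combine and sort all 13 observations; assign midranks.
sorted (value, group): (8,X), (8,Y), (10,X), (12,Y), (15,X), (16,Y), (18,X), (18,Y), (19,X), (21,X), (25,X), (29,X), (29,Y)
ranks: 8->1.5, 8->1.5, 10->3, 12->4, 15->5, 16->6, 18->7.5, 18->7.5, 19->9, 21->10, 25->11, 29->12.5, 29->12.5
Step 2: Rank sum for X: R1 = 1.5 + 3 + 5 + 7.5 + 9 + 10 + 11 + 12.5 = 59.5.
Step 3: U_X = R1 - n1(n1+1)/2 = 59.5 - 8*9/2 = 59.5 - 36 = 23.5.
       U_Y = n1*n2 - U_X = 40 - 23.5 = 16.5.
Step 4: Ties are present, so use the tie-corrected normal approximation (with continuity correction) for the p-value.
Step 5: p-value = 0.659230; compare to alpha = 0.1. fail to reject H0.

U_X = 23.5, p = 0.659230, fail to reject H0 at alpha = 0.1.


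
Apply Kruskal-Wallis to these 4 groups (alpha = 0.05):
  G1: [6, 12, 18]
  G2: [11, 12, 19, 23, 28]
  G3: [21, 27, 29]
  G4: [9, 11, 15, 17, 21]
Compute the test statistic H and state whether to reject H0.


Step 1: Combine all N = 16 observations and assign midranks.
sorted (value, group, rank): (6,G1,1), (9,G4,2), (11,G2,3.5), (11,G4,3.5), (12,G1,5.5), (12,G2,5.5), (15,G4,7), (17,G4,8), (18,G1,9), (19,G2,10), (21,G3,11.5), (21,G4,11.5), (23,G2,13), (27,G3,14), (28,G2,15), (29,G3,16)
Step 2: Sum ranks within each group.
R_1 = 15.5 (n_1 = 3)
R_2 = 47 (n_2 = 5)
R_3 = 41.5 (n_3 = 3)
R_4 = 32 (n_4 = 5)
Step 3: H = 12/(N(N+1)) * sum(R_i^2/n_i) - 3(N+1)
     = 12/(16*17) * (15.5^2/3 + 47^2/5 + 41.5^2/3 + 32^2/5) - 3*17
     = 0.044118 * 1300.77 - 51
     = 6.386765.
Step 4: Ties present; correction factor C = 1 - 18/(16^3 - 16) = 0.995588. Corrected H = 6.386765 / 0.995588 = 6.415066.
Step 5: Under H0, H ~ chi^2(3); p-value = 0.093073.
Step 6: alpha = 0.05. fail to reject H0.

H = 6.4151, df = 3, p = 0.093073, fail to reject H0.


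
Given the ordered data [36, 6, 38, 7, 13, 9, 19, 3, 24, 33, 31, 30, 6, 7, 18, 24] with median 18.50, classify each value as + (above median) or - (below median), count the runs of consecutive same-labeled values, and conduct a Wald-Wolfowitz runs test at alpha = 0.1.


Step 1: Compute median = 18.50; label A = above, B = below.
Labels in order: ABABBBABAAAABBBA  (n_A = 8, n_B = 8)
Step 2: Count runs R = 9.
Step 3: Under H0 (random ordering), E[R] = 2*n_A*n_B/(n_A+n_B) + 1 = 2*8*8/16 + 1 = 9.0000.
        Var[R] = 2*n_A*n_B*(2*n_A*n_B - n_A - n_B) / ((n_A+n_B)^2 * (n_A+n_B-1)) = 14336/3840 = 3.7333.
        SD[R] = 1.9322.
Step 4: R = E[R], so z = 0 with no continuity correction.
Step 5: Two-sided p-value via normal approximation = 2*(1 - Phi(|z|)) = 1.000000.
Step 6: alpha = 0.1. fail to reject H0.

R = 9, z = 0.0000, p = 1.000000, fail to reject H0.


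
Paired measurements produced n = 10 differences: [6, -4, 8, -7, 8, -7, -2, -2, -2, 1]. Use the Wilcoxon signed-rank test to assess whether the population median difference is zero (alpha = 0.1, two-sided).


Step 1: Drop any zero differences (none here) and take |d_i|.
|d| = [6, 4, 8, 7, 8, 7, 2, 2, 2, 1]
Step 2: Midrank |d_i| (ties get averaged ranks).
ranks: |6|->6, |4|->5, |8|->9.5, |7|->7.5, |8|->9.5, |7|->7.5, |2|->3, |2|->3, |2|->3, |1|->1
Step 3: Attach original signs; sum ranks with positive sign and with negative sign.
W+ = 6 + 9.5 + 9.5 + 1 = 26
W- = 5 + 7.5 + 7.5 + 3 + 3 + 3 = 29
(Check: W+ + W- = 55 should equal n(n+1)/2 = 55.)
Step 4: Test statistic W = min(W+, W-) = 26.
Step 5: Ties in |d|, so use the tie-corrected normal approximation.
        E[W] = n(n+1)/4 = 10*11/4 = 27.5.
        Tie groups: |d|=2 (t=3), |d|=7 (t=2), |d|=8 (t=2); sum(t^3 - t) = 36.
        Var[W] = n(n+1)(2n+1)/24 - sum(t^3-t)/48 = 2310/24 - 36/48 = 95.5.
        z = (W - E[W]) / sqrt(Var[W]) = (26 - 27.5) / 9.7724 = -0.1535.
        Two-sided p = 2*Phi(z) = 0.878009.
Step 6: alpha = 0.1. fail to reject H0.

W+ = 26, W- = 29, W = min = 26, p = 0.878009, fail to reject H0.


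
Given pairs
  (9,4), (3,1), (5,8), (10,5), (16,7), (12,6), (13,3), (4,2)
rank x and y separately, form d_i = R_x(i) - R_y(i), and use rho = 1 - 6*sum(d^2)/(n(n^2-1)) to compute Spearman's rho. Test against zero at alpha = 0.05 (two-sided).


Step 1: Rank x and y separately (midranks; no ties here).
rank(x): 9->4, 3->1, 5->3, 10->5, 16->8, 12->6, 13->7, 4->2
rank(y): 4->4, 1->1, 8->8, 5->5, 7->7, 6->6, 3->3, 2->2
Step 2: d_i = R_x(i) - R_y(i); compute d_i^2.
  (4-4)^2=0, (1-1)^2=0, (3-8)^2=25, (5-5)^2=0, (8-7)^2=1, (6-6)^2=0, (7-3)^2=16, (2-2)^2=0
sum(d^2) = 42.
Step 3: rho = 1 - 6*42 / (8*(8^2 - 1)) = 1 - 252/504 = 0.500000.
Step 4: Under H0, t = rho * sqrt((n-2)/(1-rho^2)) = 1.4142 ~ t(6).
Step 5: Two-sided p-value from the t-distribution with 6 df = 0.207031.
Step 6: alpha = 0.05. fail to reject H0.

rho = 0.5000, p = 0.207031, fail to reject H0 at alpha = 0.05.


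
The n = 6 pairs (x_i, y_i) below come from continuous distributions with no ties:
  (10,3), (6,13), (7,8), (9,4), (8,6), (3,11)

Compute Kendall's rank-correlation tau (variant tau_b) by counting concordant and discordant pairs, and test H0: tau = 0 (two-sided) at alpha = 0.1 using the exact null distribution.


Step 1: Enumerate the 15 unordered pairs (i,j) with i<j and classify each by sign(x_j-x_i) * sign(y_j-y_i).
  (1,2):dx=-4,dy=+10->D; (1,3):dx=-3,dy=+5->D; (1,4):dx=-1,dy=+1->D; (1,5):dx=-2,dy=+3->D
  (1,6):dx=-7,dy=+8->D; (2,3):dx=+1,dy=-5->D; (2,4):dx=+3,dy=-9->D; (2,5):dx=+2,dy=-7->D
  (2,6):dx=-3,dy=-2->C; (3,4):dx=+2,dy=-4->D; (3,5):dx=+1,dy=-2->D; (3,6):dx=-4,dy=+3->D
  (4,5):dx=-1,dy=+2->D; (4,6):dx=-6,dy=+7->D; (5,6):dx=-5,dy=+5->D
Step 2: C = 1, D = 14, total pairs = 15.
Step 3: tau = (C - D)/(n(n-1)/2) = (1 - 14)/15 = -0.866667.
Step 4: Exact two-sided p-value (enumerate n! = 720 permutations of y under H0): p = 0.016667.
Step 5: alpha = 0.1. reject H0.

tau_b = -0.8667 (C=1, D=14), p = 0.016667, reject H0.


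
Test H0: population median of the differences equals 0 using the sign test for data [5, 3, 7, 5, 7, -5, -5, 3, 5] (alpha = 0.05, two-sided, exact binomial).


Step 1: Discard zero differences. Original n = 9; n_eff = number of nonzero differences = 9.
Nonzero differences (with sign): +5, +3, +7, +5, +7, -5, -5, +3, +5
Step 2: Count signs: positive = 7, negative = 2.
Step 3: Under H0: P(positive) = 0.5, so the number of positives S ~ Bin(9, 0.5).
Step 4: Two-sided exact p-value = sum of Bin(9,0.5) probabilities at or below the observed probability = 0.179688.
Step 5: alpha = 0.05. fail to reject H0.

n_eff = 9, pos = 7, neg = 2, p = 0.179688, fail to reject H0.


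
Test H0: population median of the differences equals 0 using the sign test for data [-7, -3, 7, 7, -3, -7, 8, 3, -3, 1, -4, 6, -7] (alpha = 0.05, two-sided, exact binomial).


Step 1: Discard zero differences. Original n = 13; n_eff = number of nonzero differences = 13.
Nonzero differences (with sign): -7, -3, +7, +7, -3, -7, +8, +3, -3, +1, -4, +6, -7
Step 2: Count signs: positive = 6, negative = 7.
Step 3: Under H0: P(positive) = 0.5, so the number of positives S ~ Bin(13, 0.5).
Step 4: Two-sided exact p-value = sum of Bin(13,0.5) probabilities at or below the observed probability = 1.000000.
Step 5: alpha = 0.05. fail to reject H0.

n_eff = 13, pos = 6, neg = 7, p = 1.000000, fail to reject H0.


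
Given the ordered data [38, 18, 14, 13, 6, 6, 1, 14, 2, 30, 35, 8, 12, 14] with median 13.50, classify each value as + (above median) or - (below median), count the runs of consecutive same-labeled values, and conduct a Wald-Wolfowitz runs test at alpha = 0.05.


Step 1: Compute median = 13.50; label A = above, B = below.
Labels in order: AAABBBBABAABBA  (n_A = 7, n_B = 7)
Step 2: Count runs R = 7.
Step 3: Under H0 (random ordering), E[R] = 2*n_A*n_B/(n_A+n_B) + 1 = 2*7*7/14 + 1 = 8.0000.
        Var[R] = 2*n_A*n_B*(2*n_A*n_B - n_A - n_B) / ((n_A+n_B)^2 * (n_A+n_B-1)) = 8232/2548 = 3.2308.
        SD[R] = 1.7974.
Step 4: Continuity-corrected z = (R + 0.5 - E[R]) / SD[R] = (7 + 0.5 - 8.0000) / 1.7974 = -0.2782.
Step 5: Two-sided p-value via normal approximation = 2*(1 - Phi(|z|)) = 0.780879.
Step 6: alpha = 0.05. fail to reject H0.

R = 7, z = -0.2782, p = 0.780879, fail to reject H0.


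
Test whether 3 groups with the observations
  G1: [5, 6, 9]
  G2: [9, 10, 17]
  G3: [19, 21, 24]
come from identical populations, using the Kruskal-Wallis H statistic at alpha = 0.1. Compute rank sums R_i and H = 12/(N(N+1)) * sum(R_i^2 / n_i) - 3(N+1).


Step 1: Combine all N = 9 observations and assign midranks.
sorted (value, group, rank): (5,G1,1), (6,G1,2), (9,G1,3.5), (9,G2,3.5), (10,G2,5), (17,G2,6), (19,G3,7), (21,G3,8), (24,G3,9)
Step 2: Sum ranks within each group.
R_1 = 6.5 (n_1 = 3)
R_2 = 14.5 (n_2 = 3)
R_3 = 24 (n_3 = 3)
Step 3: H = 12/(N(N+1)) * sum(R_i^2/n_i) - 3(N+1)
     = 12/(9*10) * (6.5^2/3 + 14.5^2/3 + 24^2/3) - 3*10
     = 0.133333 * 276.167 - 30
     = 6.822222.
Step 4: Ties present; correction factor C = 1 - 6/(9^3 - 9) = 0.991667. Corrected H = 6.822222 / 0.991667 = 6.879552.
Step 5: Under H0, H ~ chi^2(2); p-value = 0.032072.
Step 6: alpha = 0.1. reject H0.

H = 6.8796, df = 2, p = 0.032072, reject H0.


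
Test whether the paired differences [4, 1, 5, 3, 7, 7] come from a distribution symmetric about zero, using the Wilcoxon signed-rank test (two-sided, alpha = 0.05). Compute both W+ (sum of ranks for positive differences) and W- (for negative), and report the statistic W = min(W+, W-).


Step 1: Drop any zero differences (none here) and take |d_i|.
|d| = [4, 1, 5, 3, 7, 7]
Step 2: Midrank |d_i| (ties get averaged ranks).
ranks: |4|->3, |1|->1, |5|->4, |3|->2, |7|->5.5, |7|->5.5
Step 3: Attach original signs; sum ranks with positive sign and with negative sign.
W+ = 3 + 1 + 4 + 2 + 5.5 + 5.5 = 21
W- = 0 = 0
(Check: W+ + W- = 21 should equal n(n+1)/2 = 21.)
Step 4: Test statistic W = min(W+, W-) = 0.
Step 5: Ties in |d|, so use the tie-corrected normal approximation.
        E[W] = n(n+1)/4 = 6*7/4 = 10.5.
        Tie groups: |d|=7 (t=2); sum(t^3 - t) = 6.
        Var[W] = n(n+1)(2n+1)/24 - sum(t^3-t)/48 = 546/24 - 6/48 = 22.625.
        z = (W - E[W]) / sqrt(Var[W]) = (0 - 10.5) / 4.7566 = -2.2075.
        Two-sided p = 2*Phi(z) = 0.027281.
Step 6: alpha = 0.05. reject H0.

W+ = 21, W- = 0, W = min = 0, p = 0.027281, reject H0.


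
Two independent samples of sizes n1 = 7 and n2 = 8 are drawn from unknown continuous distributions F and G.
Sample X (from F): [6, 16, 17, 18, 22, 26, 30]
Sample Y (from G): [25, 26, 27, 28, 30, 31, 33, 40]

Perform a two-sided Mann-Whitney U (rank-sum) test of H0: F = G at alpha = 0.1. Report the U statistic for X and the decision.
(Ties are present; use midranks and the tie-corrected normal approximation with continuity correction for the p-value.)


Step 1: Combine and sort all 15 observations; assign midranks.
sorted (value, group): (6,X), (16,X), (17,X), (18,X), (22,X), (25,Y), (26,X), (26,Y), (27,Y), (28,Y), (30,X), (30,Y), (31,Y), (33,Y), (40,Y)
ranks: 6->1, 16->2, 17->3, 18->4, 22->5, 25->6, 26->7.5, 26->7.5, 27->9, 28->10, 30->11.5, 30->11.5, 31->13, 33->14, 40->15
Step 2: Rank sum for X: R1 = 1 + 2 + 3 + 4 + 5 + 7.5 + 11.5 = 34.
Step 3: U_X = R1 - n1(n1+1)/2 = 34 - 7*8/2 = 34 - 28 = 6.
       U_Y = n1*n2 - U_X = 56 - 6 = 50.
Step 4: Ties are present, so use the tie-corrected normal approximation (with continuity correction) for the p-value.
Step 5: p-value = 0.012681; compare to alpha = 0.1. reject H0.

U_X = 6, p = 0.012681, reject H0 at alpha = 0.1.


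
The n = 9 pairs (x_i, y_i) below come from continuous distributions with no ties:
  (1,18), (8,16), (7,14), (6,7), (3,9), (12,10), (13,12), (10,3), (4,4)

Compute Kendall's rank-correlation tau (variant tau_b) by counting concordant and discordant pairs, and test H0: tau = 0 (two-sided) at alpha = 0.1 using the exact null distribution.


Step 1: Enumerate the 36 unordered pairs (i,j) with i<j and classify each by sign(x_j-x_i) * sign(y_j-y_i).
  (1,2):dx=+7,dy=-2->D; (1,3):dx=+6,dy=-4->D; (1,4):dx=+5,dy=-11->D; (1,5):dx=+2,dy=-9->D
  (1,6):dx=+11,dy=-8->D; (1,7):dx=+12,dy=-6->D; (1,8):dx=+9,dy=-15->D; (1,9):dx=+3,dy=-14->D
  (2,3):dx=-1,dy=-2->C; (2,4):dx=-2,dy=-9->C; (2,5):dx=-5,dy=-7->C; (2,6):dx=+4,dy=-6->D
  (2,7):dx=+5,dy=-4->D; (2,8):dx=+2,dy=-13->D; (2,9):dx=-4,dy=-12->C; (3,4):dx=-1,dy=-7->C
  (3,5):dx=-4,dy=-5->C; (3,6):dx=+5,dy=-4->D; (3,7):dx=+6,dy=-2->D; (3,8):dx=+3,dy=-11->D
  (3,9):dx=-3,dy=-10->C; (4,5):dx=-3,dy=+2->D; (4,6):dx=+6,dy=+3->C; (4,7):dx=+7,dy=+5->C
  (4,8):dx=+4,dy=-4->D; (4,9):dx=-2,dy=-3->C; (5,6):dx=+9,dy=+1->C; (5,7):dx=+10,dy=+3->C
  (5,8):dx=+7,dy=-6->D; (5,9):dx=+1,dy=-5->D; (6,7):dx=+1,dy=+2->C; (6,8):dx=-2,dy=-7->C
  (6,9):dx=-8,dy=-6->C; (7,8):dx=-3,dy=-9->C; (7,9):dx=-9,dy=-8->C; (8,9):dx=-6,dy=+1->D
Step 2: C = 17, D = 19, total pairs = 36.
Step 3: tau = (C - D)/(n(n-1)/2) = (17 - 19)/36 = -0.055556.
Step 4: Exact two-sided p-value (enumerate n! = 362880 permutations of y under H0): p = 0.919455.
Step 5: alpha = 0.1. fail to reject H0.

tau_b = -0.0556 (C=17, D=19), p = 0.919455, fail to reject H0.


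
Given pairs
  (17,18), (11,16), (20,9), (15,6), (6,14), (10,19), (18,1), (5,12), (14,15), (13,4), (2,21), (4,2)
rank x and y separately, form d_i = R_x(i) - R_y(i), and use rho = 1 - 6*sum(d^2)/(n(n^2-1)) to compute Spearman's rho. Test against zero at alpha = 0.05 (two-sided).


Step 1: Rank x and y separately (midranks; no ties here).
rank(x): 17->10, 11->6, 20->12, 15->9, 6->4, 10->5, 18->11, 5->3, 14->8, 13->7, 2->1, 4->2
rank(y): 18->10, 16->9, 9->5, 6->4, 14->7, 19->11, 1->1, 12->6, 15->8, 4->3, 21->12, 2->2
Step 2: d_i = R_x(i) - R_y(i); compute d_i^2.
  (10-10)^2=0, (6-9)^2=9, (12-5)^2=49, (9-4)^2=25, (4-7)^2=9, (5-11)^2=36, (11-1)^2=100, (3-6)^2=9, (8-8)^2=0, (7-3)^2=16, (1-12)^2=121, (2-2)^2=0
sum(d^2) = 374.
Step 3: rho = 1 - 6*374 / (12*(12^2 - 1)) = 1 - 2244/1716 = -0.307692.
Step 4: Under H0, t = rho * sqrt((n-2)/(1-rho^2)) = -1.0226 ~ t(10).
Step 5: Two-sided p-value from the t-distribution with 10 df = 0.330589.
Step 6: alpha = 0.05. fail to reject H0.

rho = -0.3077, p = 0.330589, fail to reject H0 at alpha = 0.05.


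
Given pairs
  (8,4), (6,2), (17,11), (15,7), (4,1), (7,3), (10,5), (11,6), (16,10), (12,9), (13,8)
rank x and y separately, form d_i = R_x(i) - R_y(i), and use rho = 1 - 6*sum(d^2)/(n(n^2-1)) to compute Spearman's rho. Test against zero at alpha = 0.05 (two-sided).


Step 1: Rank x and y separately (midranks; no ties here).
rank(x): 8->4, 6->2, 17->11, 15->9, 4->1, 7->3, 10->5, 11->6, 16->10, 12->7, 13->8
rank(y): 4->4, 2->2, 11->11, 7->7, 1->1, 3->3, 5->5, 6->6, 10->10, 9->9, 8->8
Step 2: d_i = R_x(i) - R_y(i); compute d_i^2.
  (4-4)^2=0, (2-2)^2=0, (11-11)^2=0, (9-7)^2=4, (1-1)^2=0, (3-3)^2=0, (5-5)^2=0, (6-6)^2=0, (10-10)^2=0, (7-9)^2=4, (8-8)^2=0
sum(d^2) = 8.
Step 3: rho = 1 - 6*8 / (11*(11^2 - 1)) = 1 - 48/1320 = 0.963636.
Step 4: Under H0, t = rho * sqrt((n-2)/(1-rho^2)) = 10.8186 ~ t(9).
Step 5: Two-sided p-value from the t-distribution with 9 df = 0.000002.
Step 6: alpha = 0.05. reject H0.

rho = 0.9636, p = 0.000002, reject H0 at alpha = 0.05.


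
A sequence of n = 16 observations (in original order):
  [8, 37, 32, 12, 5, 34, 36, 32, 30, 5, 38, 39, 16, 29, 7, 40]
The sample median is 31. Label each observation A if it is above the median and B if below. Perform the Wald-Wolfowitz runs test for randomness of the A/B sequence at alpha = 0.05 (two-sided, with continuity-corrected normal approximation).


Step 1: Compute median = 31; label A = above, B = below.
Labels in order: BAABBAAABBAABBBA  (n_A = 8, n_B = 8)
Step 2: Count runs R = 8.
Step 3: Under H0 (random ordering), E[R] = 2*n_A*n_B/(n_A+n_B) + 1 = 2*8*8/16 + 1 = 9.0000.
        Var[R] = 2*n_A*n_B*(2*n_A*n_B - n_A - n_B) / ((n_A+n_B)^2 * (n_A+n_B-1)) = 14336/3840 = 3.7333.
        SD[R] = 1.9322.
Step 4: Continuity-corrected z = (R + 0.5 - E[R]) / SD[R] = (8 + 0.5 - 9.0000) / 1.9322 = -0.2588.
Step 5: Two-sided p-value via normal approximation = 2*(1 - Phi(|z|)) = 0.795809.
Step 6: alpha = 0.05. fail to reject H0.

R = 8, z = -0.2588, p = 0.795809, fail to reject H0.


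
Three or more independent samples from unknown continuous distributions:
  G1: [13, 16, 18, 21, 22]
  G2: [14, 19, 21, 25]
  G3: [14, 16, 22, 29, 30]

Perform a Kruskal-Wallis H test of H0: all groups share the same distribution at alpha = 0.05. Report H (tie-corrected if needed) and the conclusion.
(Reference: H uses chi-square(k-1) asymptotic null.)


Step 1: Combine all N = 14 observations and assign midranks.
sorted (value, group, rank): (13,G1,1), (14,G2,2.5), (14,G3,2.5), (16,G1,4.5), (16,G3,4.5), (18,G1,6), (19,G2,7), (21,G1,8.5), (21,G2,8.5), (22,G1,10.5), (22,G3,10.5), (25,G2,12), (29,G3,13), (30,G3,14)
Step 2: Sum ranks within each group.
R_1 = 30.5 (n_1 = 5)
R_2 = 30 (n_2 = 4)
R_3 = 44.5 (n_3 = 5)
Step 3: H = 12/(N(N+1)) * sum(R_i^2/n_i) - 3(N+1)
     = 12/(14*15) * (30.5^2/5 + 30^2/4 + 44.5^2/5) - 3*15
     = 0.057143 * 807.1 - 45
     = 1.120000.
Step 4: Ties present; correction factor C = 1 - 24/(14^3 - 14) = 0.991209. Corrected H = 1.120000 / 0.991209 = 1.129933.
Step 5: Under H0, H ~ chi^2(2); p-value = 0.568379.
Step 6: alpha = 0.05. fail to reject H0.

H = 1.1299, df = 2, p = 0.568379, fail to reject H0.


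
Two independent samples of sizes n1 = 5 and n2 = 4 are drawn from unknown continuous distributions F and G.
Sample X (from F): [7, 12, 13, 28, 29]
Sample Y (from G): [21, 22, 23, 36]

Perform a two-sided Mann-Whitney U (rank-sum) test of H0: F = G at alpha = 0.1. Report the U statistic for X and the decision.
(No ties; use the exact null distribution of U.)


Step 1: Combine and sort all 9 observations; assign midranks.
sorted (value, group): (7,X), (12,X), (13,X), (21,Y), (22,Y), (23,Y), (28,X), (29,X), (36,Y)
ranks: 7->1, 12->2, 13->3, 21->4, 22->5, 23->6, 28->7, 29->8, 36->9
Step 2: Rank sum for X: R1 = 1 + 2 + 3 + 7 + 8 = 21.
Step 3: U_X = R1 - n1(n1+1)/2 = 21 - 5*6/2 = 21 - 15 = 6.
       U_Y = n1*n2 - U_X = 20 - 6 = 14.
Step 4: No ties, so the exact null distribution of U (based on enumerating the C(9,5) = 126 equally likely rank assignments) gives the two-sided p-value.
Step 5: p-value = 0.412698; compare to alpha = 0.1. fail to reject H0.

U_X = 6, p = 0.412698, fail to reject H0 at alpha = 0.1.


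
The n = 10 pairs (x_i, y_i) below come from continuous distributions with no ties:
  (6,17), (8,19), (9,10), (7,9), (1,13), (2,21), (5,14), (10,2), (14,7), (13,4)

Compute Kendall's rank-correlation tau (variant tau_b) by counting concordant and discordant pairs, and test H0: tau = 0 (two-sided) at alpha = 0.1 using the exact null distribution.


Step 1: Enumerate the 45 unordered pairs (i,j) with i<j and classify each by sign(x_j-x_i) * sign(y_j-y_i).
  (1,2):dx=+2,dy=+2->C; (1,3):dx=+3,dy=-7->D; (1,4):dx=+1,dy=-8->D; (1,5):dx=-5,dy=-4->C
  (1,6):dx=-4,dy=+4->D; (1,7):dx=-1,dy=-3->C; (1,8):dx=+4,dy=-15->D; (1,9):dx=+8,dy=-10->D
  (1,10):dx=+7,dy=-13->D; (2,3):dx=+1,dy=-9->D; (2,4):dx=-1,dy=-10->C; (2,5):dx=-7,dy=-6->C
  (2,6):dx=-6,dy=+2->D; (2,7):dx=-3,dy=-5->C; (2,8):dx=+2,dy=-17->D; (2,9):dx=+6,dy=-12->D
  (2,10):dx=+5,dy=-15->D; (3,4):dx=-2,dy=-1->C; (3,5):dx=-8,dy=+3->D; (3,6):dx=-7,dy=+11->D
  (3,7):dx=-4,dy=+4->D; (3,8):dx=+1,dy=-8->D; (3,9):dx=+5,dy=-3->D; (3,10):dx=+4,dy=-6->D
  (4,5):dx=-6,dy=+4->D; (4,6):dx=-5,dy=+12->D; (4,7):dx=-2,dy=+5->D; (4,8):dx=+3,dy=-7->D
  (4,9):dx=+7,dy=-2->D; (4,10):dx=+6,dy=-5->D; (5,6):dx=+1,dy=+8->C; (5,7):dx=+4,dy=+1->C
  (5,8):dx=+9,dy=-11->D; (5,9):dx=+13,dy=-6->D; (5,10):dx=+12,dy=-9->D; (6,7):dx=+3,dy=-7->D
  (6,8):dx=+8,dy=-19->D; (6,9):dx=+12,dy=-14->D; (6,10):dx=+11,dy=-17->D; (7,8):dx=+5,dy=-12->D
  (7,9):dx=+9,dy=-7->D; (7,10):dx=+8,dy=-10->D; (8,9):dx=+4,dy=+5->C; (8,10):dx=+3,dy=+2->C
  (9,10):dx=-1,dy=-3->C
Step 2: C = 12, D = 33, total pairs = 45.
Step 3: tau = (C - D)/(n(n-1)/2) = (12 - 33)/45 = -0.466667.
Step 4: Exact two-sided p-value (enumerate n! = 3628800 permutations of y under H0): p = 0.072550.
Step 5: alpha = 0.1. reject H0.

tau_b = -0.4667 (C=12, D=33), p = 0.072550, reject H0.


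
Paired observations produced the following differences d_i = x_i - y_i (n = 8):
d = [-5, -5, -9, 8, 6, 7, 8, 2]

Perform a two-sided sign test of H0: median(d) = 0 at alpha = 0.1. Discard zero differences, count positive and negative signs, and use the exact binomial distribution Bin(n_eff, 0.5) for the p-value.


Step 1: Discard zero differences. Original n = 8; n_eff = number of nonzero differences = 8.
Nonzero differences (with sign): -5, -5, -9, +8, +6, +7, +8, +2
Step 2: Count signs: positive = 5, negative = 3.
Step 3: Under H0: P(positive) = 0.5, so the number of positives S ~ Bin(8, 0.5).
Step 4: Two-sided exact p-value = sum of Bin(8,0.5) probabilities at or below the observed probability = 0.726562.
Step 5: alpha = 0.1. fail to reject H0.

n_eff = 8, pos = 5, neg = 3, p = 0.726562, fail to reject H0.


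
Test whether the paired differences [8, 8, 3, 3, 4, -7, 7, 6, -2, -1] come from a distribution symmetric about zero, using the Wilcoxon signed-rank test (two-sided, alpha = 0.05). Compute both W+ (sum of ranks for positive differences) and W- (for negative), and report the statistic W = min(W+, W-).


Step 1: Drop any zero differences (none here) and take |d_i|.
|d| = [8, 8, 3, 3, 4, 7, 7, 6, 2, 1]
Step 2: Midrank |d_i| (ties get averaged ranks).
ranks: |8|->9.5, |8|->9.5, |3|->3.5, |3|->3.5, |4|->5, |7|->7.5, |7|->7.5, |6|->6, |2|->2, |1|->1
Step 3: Attach original signs; sum ranks with positive sign and with negative sign.
W+ = 9.5 + 9.5 + 3.5 + 3.5 + 5 + 7.5 + 6 = 44.5
W- = 7.5 + 2 + 1 = 10.5
(Check: W+ + W- = 55 should equal n(n+1)/2 = 55.)
Step 4: Test statistic W = min(W+, W-) = 10.5.
Step 5: Ties in |d|, so use the tie-corrected normal approximation.
        E[W] = n(n+1)/4 = 10*11/4 = 27.5.
        Tie groups: |d|=3 (t=2), |d|=7 (t=2), |d|=8 (t=2); sum(t^3 - t) = 18.
        Var[W] = n(n+1)(2n+1)/24 - sum(t^3-t)/48 = 2310/24 - 18/48 = 95.875.
        z = (W - E[W]) / sqrt(Var[W]) = (10.5 - 27.5) / 9.7916 = -1.7362.
        Two-sided p = 2*Phi(z) = 0.082531.
Step 6: alpha = 0.05. fail to reject H0.

W+ = 44.5, W- = 10.5, W = min = 10.5, p = 0.082531, fail to reject H0.


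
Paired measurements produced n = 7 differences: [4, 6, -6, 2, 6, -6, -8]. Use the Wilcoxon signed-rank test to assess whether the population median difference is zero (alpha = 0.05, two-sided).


Step 1: Drop any zero differences (none here) and take |d_i|.
|d| = [4, 6, 6, 2, 6, 6, 8]
Step 2: Midrank |d_i| (ties get averaged ranks).
ranks: |4|->2, |6|->4.5, |6|->4.5, |2|->1, |6|->4.5, |6|->4.5, |8|->7
Step 3: Attach original signs; sum ranks with positive sign and with negative sign.
W+ = 2 + 4.5 + 1 + 4.5 = 12
W- = 4.5 + 4.5 + 7 = 16
(Check: W+ + W- = 28 should equal n(n+1)/2 = 28.)
Step 4: Test statistic W = min(W+, W-) = 12.
Step 5: Ties in |d|, so use the tie-corrected normal approximation.
        E[W] = n(n+1)/4 = 7*8/4 = 14.
        Tie groups: |d|=6 (t=4); sum(t^3 - t) = 60.
        Var[W] = n(n+1)(2n+1)/24 - sum(t^3-t)/48 = 840/24 - 60/48 = 33.75.
        z = (W - E[W]) / sqrt(Var[W]) = (12 - 14) / 5.8095 = -0.3443.
        Two-sided p = 2*Phi(z) = 0.730647.
Step 6: alpha = 0.05. fail to reject H0.

W+ = 12, W- = 16, W = min = 12, p = 0.730647, fail to reject H0.


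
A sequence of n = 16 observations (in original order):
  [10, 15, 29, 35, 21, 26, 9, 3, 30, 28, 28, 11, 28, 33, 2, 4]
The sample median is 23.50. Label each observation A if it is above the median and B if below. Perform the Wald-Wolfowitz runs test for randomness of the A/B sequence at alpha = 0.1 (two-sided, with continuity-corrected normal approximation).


Step 1: Compute median = 23.50; label A = above, B = below.
Labels in order: BBAABABBAAABAABB  (n_A = 8, n_B = 8)
Step 2: Count runs R = 9.
Step 3: Under H0 (random ordering), E[R] = 2*n_A*n_B/(n_A+n_B) + 1 = 2*8*8/16 + 1 = 9.0000.
        Var[R] = 2*n_A*n_B*(2*n_A*n_B - n_A - n_B) / ((n_A+n_B)^2 * (n_A+n_B-1)) = 14336/3840 = 3.7333.
        SD[R] = 1.9322.
Step 4: R = E[R], so z = 0 with no continuity correction.
Step 5: Two-sided p-value via normal approximation = 2*(1 - Phi(|z|)) = 1.000000.
Step 6: alpha = 0.1. fail to reject H0.

R = 9, z = 0.0000, p = 1.000000, fail to reject H0.


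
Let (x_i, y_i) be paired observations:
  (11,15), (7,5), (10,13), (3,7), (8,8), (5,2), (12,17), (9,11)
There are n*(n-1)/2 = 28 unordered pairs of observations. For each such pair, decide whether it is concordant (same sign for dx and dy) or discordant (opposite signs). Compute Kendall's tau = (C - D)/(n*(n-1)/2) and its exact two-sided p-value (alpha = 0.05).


Step 1: Enumerate the 28 unordered pairs (i,j) with i<j and classify each by sign(x_j-x_i) * sign(y_j-y_i).
  (1,2):dx=-4,dy=-10->C; (1,3):dx=-1,dy=-2->C; (1,4):dx=-8,dy=-8->C; (1,5):dx=-3,dy=-7->C
  (1,6):dx=-6,dy=-13->C; (1,7):dx=+1,dy=+2->C; (1,8):dx=-2,dy=-4->C; (2,3):dx=+3,dy=+8->C
  (2,4):dx=-4,dy=+2->D; (2,5):dx=+1,dy=+3->C; (2,6):dx=-2,dy=-3->C; (2,7):dx=+5,dy=+12->C
  (2,8):dx=+2,dy=+6->C; (3,4):dx=-7,dy=-6->C; (3,5):dx=-2,dy=-5->C; (3,6):dx=-5,dy=-11->C
  (3,7):dx=+2,dy=+4->C; (3,8):dx=-1,dy=-2->C; (4,5):dx=+5,dy=+1->C; (4,6):dx=+2,dy=-5->D
  (4,7):dx=+9,dy=+10->C; (4,8):dx=+6,dy=+4->C; (5,6):dx=-3,dy=-6->C; (5,7):dx=+4,dy=+9->C
  (5,8):dx=+1,dy=+3->C; (6,7):dx=+7,dy=+15->C; (6,8):dx=+4,dy=+9->C; (7,8):dx=-3,dy=-6->C
Step 2: C = 26, D = 2, total pairs = 28.
Step 3: tau = (C - D)/(n(n-1)/2) = (26 - 2)/28 = 0.857143.
Step 4: Exact two-sided p-value (enumerate n! = 40320 permutations of y under H0): p = 0.001736.
Step 5: alpha = 0.05. reject H0.

tau_b = 0.8571 (C=26, D=2), p = 0.001736, reject H0.


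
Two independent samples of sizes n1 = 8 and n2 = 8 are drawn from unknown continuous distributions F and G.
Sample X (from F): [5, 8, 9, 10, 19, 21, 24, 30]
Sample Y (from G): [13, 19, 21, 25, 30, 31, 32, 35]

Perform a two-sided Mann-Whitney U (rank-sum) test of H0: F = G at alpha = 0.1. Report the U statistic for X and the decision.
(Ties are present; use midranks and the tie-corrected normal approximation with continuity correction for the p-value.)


Step 1: Combine and sort all 16 observations; assign midranks.
sorted (value, group): (5,X), (8,X), (9,X), (10,X), (13,Y), (19,X), (19,Y), (21,X), (21,Y), (24,X), (25,Y), (30,X), (30,Y), (31,Y), (32,Y), (35,Y)
ranks: 5->1, 8->2, 9->3, 10->4, 13->5, 19->6.5, 19->6.5, 21->8.5, 21->8.5, 24->10, 25->11, 30->12.5, 30->12.5, 31->14, 32->15, 35->16
Step 2: Rank sum for X: R1 = 1 + 2 + 3 + 4 + 6.5 + 8.5 + 10 + 12.5 = 47.5.
Step 3: U_X = R1 - n1(n1+1)/2 = 47.5 - 8*9/2 = 47.5 - 36 = 11.5.
       U_Y = n1*n2 - U_X = 64 - 11.5 = 52.5.
Step 4: Ties are present, so use the tie-corrected normal approximation (with continuity correction) for the p-value.
Step 5: p-value = 0.035285; compare to alpha = 0.1. reject H0.

U_X = 11.5, p = 0.035285, reject H0 at alpha = 0.1.


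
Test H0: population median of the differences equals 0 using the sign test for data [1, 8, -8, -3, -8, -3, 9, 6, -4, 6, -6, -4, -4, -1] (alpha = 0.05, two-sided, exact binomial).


Step 1: Discard zero differences. Original n = 14; n_eff = number of nonzero differences = 14.
Nonzero differences (with sign): +1, +8, -8, -3, -8, -3, +9, +6, -4, +6, -6, -4, -4, -1
Step 2: Count signs: positive = 5, negative = 9.
Step 3: Under H0: P(positive) = 0.5, so the number of positives S ~ Bin(14, 0.5).
Step 4: Two-sided exact p-value = sum of Bin(14,0.5) probabilities at or below the observed probability = 0.423950.
Step 5: alpha = 0.05. fail to reject H0.

n_eff = 14, pos = 5, neg = 9, p = 0.423950, fail to reject H0.


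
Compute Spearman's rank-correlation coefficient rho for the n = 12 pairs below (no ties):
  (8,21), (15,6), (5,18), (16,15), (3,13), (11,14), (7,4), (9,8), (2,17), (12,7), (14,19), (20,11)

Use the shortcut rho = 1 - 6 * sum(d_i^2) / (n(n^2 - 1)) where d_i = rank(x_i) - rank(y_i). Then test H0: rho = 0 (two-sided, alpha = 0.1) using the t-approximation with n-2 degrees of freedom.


Step 1: Rank x and y separately (midranks; no ties here).
rank(x): 8->5, 15->10, 5->3, 16->11, 3->2, 11->7, 7->4, 9->6, 2->1, 12->8, 14->9, 20->12
rank(y): 21->12, 6->2, 18->10, 15->8, 13->6, 14->7, 4->1, 8->4, 17->9, 7->3, 19->11, 11->5
Step 2: d_i = R_x(i) - R_y(i); compute d_i^2.
  (5-12)^2=49, (10-2)^2=64, (3-10)^2=49, (11-8)^2=9, (2-6)^2=16, (7-7)^2=0, (4-1)^2=9, (6-4)^2=4, (1-9)^2=64, (8-3)^2=25, (9-11)^2=4, (12-5)^2=49
sum(d^2) = 342.
Step 3: rho = 1 - 6*342 / (12*(12^2 - 1)) = 1 - 2052/1716 = -0.195804.
Step 4: Under H0, t = rho * sqrt((n-2)/(1-rho^2)) = -0.6314 ~ t(10).
Step 5: Two-sided p-value from the t-distribution with 10 df = 0.541936.
Step 6: alpha = 0.1. fail to reject H0.

rho = -0.1958, p = 0.541936, fail to reject H0 at alpha = 0.1.


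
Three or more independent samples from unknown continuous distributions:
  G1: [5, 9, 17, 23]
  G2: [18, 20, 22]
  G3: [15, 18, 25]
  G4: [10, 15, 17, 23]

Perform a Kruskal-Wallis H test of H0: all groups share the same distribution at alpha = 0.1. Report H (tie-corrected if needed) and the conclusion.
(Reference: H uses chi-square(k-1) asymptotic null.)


Step 1: Combine all N = 14 observations and assign midranks.
sorted (value, group, rank): (5,G1,1), (9,G1,2), (10,G4,3), (15,G3,4.5), (15,G4,4.5), (17,G1,6.5), (17,G4,6.5), (18,G2,8.5), (18,G3,8.5), (20,G2,10), (22,G2,11), (23,G1,12.5), (23,G4,12.5), (25,G3,14)
Step 2: Sum ranks within each group.
R_1 = 22 (n_1 = 4)
R_2 = 29.5 (n_2 = 3)
R_3 = 27 (n_3 = 3)
R_4 = 26.5 (n_4 = 4)
Step 3: H = 12/(N(N+1)) * sum(R_i^2/n_i) - 3(N+1)
     = 12/(14*15) * (22^2/4 + 29.5^2/3 + 27^2/3 + 26.5^2/4) - 3*15
     = 0.057143 * 829.646 - 45
     = 2.408333.
Step 4: Ties present; correction factor C = 1 - 24/(14^3 - 14) = 0.991209. Corrected H = 2.408333 / 0.991209 = 2.429693.
Step 5: Under H0, H ~ chi^2(3); p-value = 0.488131.
Step 6: alpha = 0.1. fail to reject H0.

H = 2.4297, df = 3, p = 0.488131, fail to reject H0.
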